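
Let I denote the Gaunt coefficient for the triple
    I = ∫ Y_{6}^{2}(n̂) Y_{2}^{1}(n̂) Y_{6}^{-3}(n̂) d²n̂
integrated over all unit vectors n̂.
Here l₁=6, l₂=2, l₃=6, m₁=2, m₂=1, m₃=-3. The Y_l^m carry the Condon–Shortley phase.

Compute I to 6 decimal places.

-0.140463

Rules hold: Σm=0, L=14 even, 4≤6≤8.
N = 13·5·13 = 845
Δ = 2!·10!·2!/15! = 1/90090
Racah Σ t=0..2: t=0:+1/69120 t=1:−1/14400 t=2:+1/69120 = -7/172800
⇒ 3j(6 2 6; 0 0 0)² = 14/715, sgn -1
Racah Σ t=1..2: t=1:−1/60480 t=2:+1/161280 = -1/96768
⇒ 3j(6 2 6; 2 1 -3)² = 15/1001, sgn +1
4πI² = N·(3j₀)²·(3jₘ)² = 30/121
I = -1·√(0.247934/4π) = -0.14046335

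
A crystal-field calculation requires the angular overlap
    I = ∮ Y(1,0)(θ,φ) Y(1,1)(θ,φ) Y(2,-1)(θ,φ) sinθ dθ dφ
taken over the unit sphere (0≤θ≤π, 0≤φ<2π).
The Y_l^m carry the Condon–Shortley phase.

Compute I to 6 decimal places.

Checks pass: Σm=0; 4 even; l₃=2∈[0,2].
(2·1+1)(2·1+1)(2·2+1) = 45
Δ: 0! 2! 2! / 5! → 1/30
sum: t=0:+1/1 = 1/1
3j²(1 1 2; 0 0 0) = Δ·Π!·Σ² = 2/15  (sign +1)
sum: t=0:+1/2 = 1/2
3j²(1 1 2; 0 1 -1) = Δ·Π!·Σ² = 1/10  (sign -1)
combine: 4πI² = 45·2/15·1/10 = 3/5
take √, sign -1: I = -0.21850969

-0.218510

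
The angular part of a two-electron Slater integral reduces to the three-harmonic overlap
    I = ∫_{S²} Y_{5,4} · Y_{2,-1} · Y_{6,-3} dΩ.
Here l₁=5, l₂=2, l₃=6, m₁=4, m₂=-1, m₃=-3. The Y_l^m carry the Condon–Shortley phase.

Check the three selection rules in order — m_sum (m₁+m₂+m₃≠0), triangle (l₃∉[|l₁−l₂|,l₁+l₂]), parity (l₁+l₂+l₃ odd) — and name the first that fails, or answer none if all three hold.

azimuthal sum: 4 − 1 − 3 = 0  ✓
3 ≤ 6 ≤ 7 (triangle on l)  ✓
L = 5 + 2 + 6 = 13 (odd)  ✗

parity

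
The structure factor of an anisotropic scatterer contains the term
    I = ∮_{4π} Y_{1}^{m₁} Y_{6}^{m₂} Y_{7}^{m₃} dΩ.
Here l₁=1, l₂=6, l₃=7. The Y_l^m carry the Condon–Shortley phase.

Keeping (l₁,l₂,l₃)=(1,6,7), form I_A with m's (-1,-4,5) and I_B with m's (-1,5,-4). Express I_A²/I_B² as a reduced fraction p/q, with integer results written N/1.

Same 1,6,7: normalisation and zero-m 3j drop out of the ratio.
A: Δ: 0! 2! 12! / 15! → 1/1365; sum: t=0:+1/14515200 = 1/14515200; 3j²(1 6 7; -1 -4 5) = Δ·Π!·Σ² = 22/455  (sign +1)
B: Δ: 0! 2! 12! / 15! → 1/1365; sum: t=0:+1/79833600 = 1/79833600; 3j²(1 6 7; -1 5 -4) = Δ·Π!·Σ² = 1/455  (sign -1)
I_A²/I_B² = (22/455)/(1/455) = 22/1

22/1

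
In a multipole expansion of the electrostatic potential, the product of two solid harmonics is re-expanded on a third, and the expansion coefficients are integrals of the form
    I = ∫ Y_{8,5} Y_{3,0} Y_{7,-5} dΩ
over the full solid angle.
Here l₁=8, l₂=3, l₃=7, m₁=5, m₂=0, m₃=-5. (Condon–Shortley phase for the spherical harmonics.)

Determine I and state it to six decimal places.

m-sum 0 ✓  L=18 even ✓  5≤7≤11 ✓
Π(2lᵢ+1) = 17×7×15 = 1785
triangle coeff Δ(8,3,7) = 1/5290740
Σ_t [1,3]: t=1:−1/7257600 t=2:+1/2073600 t=3:−1/7257600 = 1/4838400
(3j)²=252/20995 [(8 3 7; 0 0 0)], sign=-1
Σ_t [1,3]: t=1:−1/87091200 t=2:+1/159667200 t=3:−1/5748019200 = -31/5748019200
(3j)²=961/135660 [(8 3 7; 5 0 -5)], sign=-1
⇒ 4πI² = 60543/398905
I = (+1)√(60543/398905/(4π)) = 0.10989863

0.109899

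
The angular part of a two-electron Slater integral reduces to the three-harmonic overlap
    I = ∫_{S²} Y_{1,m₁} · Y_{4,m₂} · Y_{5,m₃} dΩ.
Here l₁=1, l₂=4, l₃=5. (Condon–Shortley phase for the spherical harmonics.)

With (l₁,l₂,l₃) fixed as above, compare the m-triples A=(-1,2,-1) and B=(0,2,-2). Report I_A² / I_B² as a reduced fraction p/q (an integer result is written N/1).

2/7

Same 1,4,5: normalisation and zero-m 3j drop out of the ratio.
A: Δ: 0! 2! 8! / 11! → 1/495; sum: t=0:+1/2880 = 1/2880; 3j²(1 4 5; -1 2 -1) = Δ·Π!·Σ² = 2/165  (sign +1)
B: Δ: 0! 2! 8! / 11! → 1/495; sum: t=0:+1/1440 = 1/1440; 3j²(1 4 5; 0 2 -2) = Δ·Π!·Σ² = 7/165  (sign -1)
I_A²/I_B² = (2/165)/(7/165) = 2/7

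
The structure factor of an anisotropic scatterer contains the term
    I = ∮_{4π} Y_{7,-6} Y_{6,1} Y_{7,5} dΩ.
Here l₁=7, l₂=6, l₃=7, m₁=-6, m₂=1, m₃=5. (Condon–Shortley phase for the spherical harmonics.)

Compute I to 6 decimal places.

-0.100056

Rules hold: Σm=0, L=20 even, 1≤7≤13.
N = 15·13·15 = 2925
Δ = 6!·8!·6!/21! = 1/2444321880
Racah Σ t=0..6: t=0:+1/2612736000 t=1:−1/20736000 t=2:+1/1658880 t=3:−1/746496 t=4:+1/1658880 t=5:−1/20736000 t=6:+1/2612736000 = -1/4354560
⇒ 3j(7 6 7; 0 0 0)² = 1000/138567, sgn +1
Racah Σ t=5..6: t=5:−1/232243200 t=6:+1/435456000 = -1/497664000
⇒ 3j(7 6 7; -6 1 5)² = 77/12920, sgn -1
4πI² = N·(3j₀)²·(3jₘ)² = 13125/104329
I = -1·√(0.125804/4π) = -0.10005578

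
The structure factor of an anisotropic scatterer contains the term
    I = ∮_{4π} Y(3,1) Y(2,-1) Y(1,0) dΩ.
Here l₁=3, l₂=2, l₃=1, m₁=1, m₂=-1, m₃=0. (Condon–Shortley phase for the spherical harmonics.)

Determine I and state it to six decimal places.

-0.233597

Rules hold: Σm=0, L=6 even, 1≤1≤5.
N = 7·5·3 = 105
Δ = 4!·2!·0!/7! = 1/105
Racah Σ t=2..2: t=2:+1/4 = 1/4
⇒ 3j(3 2 1; 0 0 0)² = 3/35, sgn -1
Racah Σ t=1..1: t=1:−1/6 = -1/6
⇒ 3j(3 2 1; 1 -1 0)² = 8/105, sgn +1
4πI² = N·(3j₀)²·(3jₘ)² = 24/35
I = -1·√(0.685714/4π) = -0.23359668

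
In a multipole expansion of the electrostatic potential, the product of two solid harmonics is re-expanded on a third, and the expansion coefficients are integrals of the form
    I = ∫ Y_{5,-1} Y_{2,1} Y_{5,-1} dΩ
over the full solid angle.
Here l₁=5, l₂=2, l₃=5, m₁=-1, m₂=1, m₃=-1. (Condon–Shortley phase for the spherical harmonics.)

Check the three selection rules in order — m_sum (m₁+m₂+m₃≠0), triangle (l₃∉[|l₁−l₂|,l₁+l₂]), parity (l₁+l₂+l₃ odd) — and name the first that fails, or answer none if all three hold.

m₁+m₂+m₃ = -1 + 1 − 1 = -1  ✗
triangle: |5−2|=3 ≤ l₃=5 ≤ 5+2=7
parity: l₁+l₂+l₃ = 12 is even

m_sum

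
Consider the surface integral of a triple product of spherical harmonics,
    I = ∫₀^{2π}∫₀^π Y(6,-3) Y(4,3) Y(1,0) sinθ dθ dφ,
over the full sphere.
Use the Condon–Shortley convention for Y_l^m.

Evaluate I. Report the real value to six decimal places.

triangle: need 2≤l₃≤10, have 1; I=0

0.000000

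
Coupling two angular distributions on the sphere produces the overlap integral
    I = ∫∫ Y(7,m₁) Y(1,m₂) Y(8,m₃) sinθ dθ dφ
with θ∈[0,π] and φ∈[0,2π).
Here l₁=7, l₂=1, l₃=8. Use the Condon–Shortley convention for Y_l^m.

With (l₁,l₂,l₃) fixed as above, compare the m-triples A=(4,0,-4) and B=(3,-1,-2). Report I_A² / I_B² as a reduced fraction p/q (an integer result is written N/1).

Shared (l₁,l₂,l₃)=(7,1,8): N and (l;000)² cancel in I_A²/I_B².
A: Δ = 0!·14!·2!/17! = 1/2040; Racah Σ t=0..0: t=0:+1/239500800 = 1/239500800; ⇒ 3j(7 1 8; 4 0 -4)² = 2/85, sgn +1
B: Δ = 0!·14!·2!/17! = 1/2040; Racah Σ t=0..0: t=0:+1/174182400 = 1/174182400; ⇒ 3j(7 1 8; 3 -1 -2)² = 1/136, sgn +1
I_A²/I_B² = (2/85)/(1/136) = 16/5

16/5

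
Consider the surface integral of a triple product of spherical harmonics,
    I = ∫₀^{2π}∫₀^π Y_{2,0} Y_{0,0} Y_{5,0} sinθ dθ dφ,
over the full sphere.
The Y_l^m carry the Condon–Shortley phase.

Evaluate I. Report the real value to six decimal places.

0.000000

triangle: need 2≤l₃≤2, have 5; I=0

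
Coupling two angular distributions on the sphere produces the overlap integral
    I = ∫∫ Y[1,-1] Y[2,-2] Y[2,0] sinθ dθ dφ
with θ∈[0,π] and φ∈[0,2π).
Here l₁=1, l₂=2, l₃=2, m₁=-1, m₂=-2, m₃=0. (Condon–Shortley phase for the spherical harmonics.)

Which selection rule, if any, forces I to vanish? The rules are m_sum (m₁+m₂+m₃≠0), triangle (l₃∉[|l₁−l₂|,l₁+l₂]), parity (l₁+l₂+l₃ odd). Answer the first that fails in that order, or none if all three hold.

azimuthal sum: -1 − 2 + 0 = -3  ✗
1 ≤ 2 ≤ 3 (triangle on l)
L = 1 + 2 + 2 = 5 (odd)

m_sum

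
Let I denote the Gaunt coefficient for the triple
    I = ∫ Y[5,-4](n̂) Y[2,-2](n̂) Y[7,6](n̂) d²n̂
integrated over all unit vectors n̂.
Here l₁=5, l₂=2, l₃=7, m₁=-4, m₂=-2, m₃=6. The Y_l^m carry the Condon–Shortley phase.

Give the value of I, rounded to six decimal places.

Checks pass: Σm=0; 14 even; l₃=7∈[3,7].
(2·5+1)(2·2+1)(2·7+1) = 825
Δ: 0! 10! 4! / 15! → 1/15015
sum: t=0:+1/57600 = 1/57600
3j²(5 2 7; 0 0 0) = Δ·Π!·Σ² = 21/715  (sign -1)
sum: t=0:+1/8709120 = 1/8709120
3j²(5 2 7; -4 -2 6) = Δ·Π!·Σ² = 1/21  (sign -1)
combine: 4πI² = 825·21/715·1/21 = 15/13
take √, sign +1: I = 0.30301841

0.303018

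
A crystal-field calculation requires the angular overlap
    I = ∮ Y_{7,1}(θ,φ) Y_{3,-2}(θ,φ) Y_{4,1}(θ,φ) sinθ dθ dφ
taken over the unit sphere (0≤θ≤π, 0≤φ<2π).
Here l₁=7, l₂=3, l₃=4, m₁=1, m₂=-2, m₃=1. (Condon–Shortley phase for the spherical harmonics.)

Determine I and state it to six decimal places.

m-sum 0 ✓  L=14 even ✓  4≤4≤10 ✓
Π(2lᵢ+1) = 15×7×9 = 945
triangle coeff Δ(7,3,4) = 1/45045
Σ_t [3,3]: t=3:−1/20736 = -1/20736
(3j)²=35/1287 [(7 3 4; 0 0 0)], sign=-1
Σ_t [1,1]: t=1:−1/86400 = -1/86400
(3j)²=16/2145 [(7 3 4; 1 -2 1)], sign=+1
⇒ 4πI² = 3920/20449
I = (-1)√(3920/20449/(4π)) = -0.12350998

-0.123510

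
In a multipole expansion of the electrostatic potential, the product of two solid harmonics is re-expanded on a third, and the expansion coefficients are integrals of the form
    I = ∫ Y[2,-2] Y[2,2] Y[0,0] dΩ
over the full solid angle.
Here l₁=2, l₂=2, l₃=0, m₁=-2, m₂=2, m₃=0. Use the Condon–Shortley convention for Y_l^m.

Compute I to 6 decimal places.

Checks pass: Σm=0; 4 even; l₃=0∈[0,4].
(2·2+1)(2·2+1)(2·0+1) = 25
Δ: 4! 0! 0! / 5! → 1/5
sum: t=2:+1/4 = 1/4
3j²(2 2 0; 0 0 0) = Δ·Π!·Σ² = 1/5  (sign +1)
sum: t=4:+1/24 = 1/24
3j²(2 2 0; -2 2 0) = Δ·Π!·Σ² = 1/5  (sign +1)
combine: 4πI² = 25·1/5·1/5 = 1/1
take √, sign +1: I = 0.28209479

0.282095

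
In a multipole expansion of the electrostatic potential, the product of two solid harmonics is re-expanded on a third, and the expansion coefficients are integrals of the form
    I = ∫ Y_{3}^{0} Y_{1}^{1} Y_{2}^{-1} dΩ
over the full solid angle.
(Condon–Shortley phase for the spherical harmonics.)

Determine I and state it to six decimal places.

0.143048

m-sum 0 ✓  L=6 even ✓  2≤2≤4 ✓
Π(2lᵢ+1) = 7×3×5 = 105
triangle coeff Δ(3,1,2) = 1/105
Σ_t [1,1]: t=1:−1/4 = -1/4
(3j)²=3/35 [(3 1 2; 0 0 0)], sign=-1
Σ_t [2,2]: t=2:+1/12 = 1/12
(3j)²=1/35 [(3 1 2; 0 1 -1)], sign=-1
⇒ 4πI² = 9/35
I = (+1)√(9/35/(4π)) = 0.14304817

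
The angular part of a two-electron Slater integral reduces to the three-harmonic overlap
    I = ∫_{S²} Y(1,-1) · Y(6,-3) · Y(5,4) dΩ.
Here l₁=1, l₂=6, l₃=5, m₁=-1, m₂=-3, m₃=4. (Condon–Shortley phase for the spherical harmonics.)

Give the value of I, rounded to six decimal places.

m-sum 0 ✓  L=12 even ✓  5≤5≤7 ✓
Π(2lᵢ+1) = 3×13×11 = 429
triangle coeff Δ(1,6,5) = 1/858
Σ_t [1,1]: t=1:−1/14400 = -1/14400
(3j)²=6/143 [(1 6 5; 0 0 0)], sign=+1
Σ_t [2,2]: t=2:+1/725760 = 1/725760
(3j)²=1/286 [(1 6 5; -1 -3 4)], sign=-1
⇒ 4πI² = 9/143
I = (-1)√(9/143/(4π)) = -0.07076985

-0.070770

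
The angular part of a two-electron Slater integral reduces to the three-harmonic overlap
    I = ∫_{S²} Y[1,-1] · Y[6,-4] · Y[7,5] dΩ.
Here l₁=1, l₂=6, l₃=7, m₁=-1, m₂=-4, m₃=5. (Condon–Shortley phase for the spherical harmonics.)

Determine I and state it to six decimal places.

m-sum 0 ✓  L=14 even ✓  5≤7≤7 ✓
Π(2lᵢ+1) = 3×13×15 = 585
triangle coeff Δ(1,6,7) = 1/1365
Σ_t [0,0]: t=0:+1/518400 = 1/518400
(3j)²=7/195 [(1 6 7; 0 0 0)], sign=-1
Σ_t [0,0]: t=0:+1/14515200 = 1/14515200
(3j)²=22/455 [(1 6 7; -1 -4 5)], sign=+1
⇒ 4πI² = 66/65
I = (-1)√(66/65/(4π)) = -0.28425647

-0.284256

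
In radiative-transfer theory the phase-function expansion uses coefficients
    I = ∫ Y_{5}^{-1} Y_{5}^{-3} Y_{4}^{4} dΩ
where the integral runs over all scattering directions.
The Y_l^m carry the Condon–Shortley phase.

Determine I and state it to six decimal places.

-0.168084

Checks pass: Σm=0; 14 even; l₃=4∈[0,10].
(2·5+1)(2·5+1)(2·4+1) = 1089
Δ: 6! 4! 4! / 15! → 1/3153150
sum: t=1:−1/69120 t=2:+1/1728 t=3:−1/576 t=4:+1/1728 t=5:−1/69120 = -7/11520
3j²(5 5 4; 0 0 0) = Δ·Π!·Σ² = 2/143  (sign -1)
sum: t=2:+1/27648 = 1/27648
3j²(5 5 4; -1 -3 4) = Δ·Π!·Σ² = 10/429  (sign +1)
combine: 4πI² = 1089·2/143·10/429 = 60/169
take √, sign -1: I = -0.16808437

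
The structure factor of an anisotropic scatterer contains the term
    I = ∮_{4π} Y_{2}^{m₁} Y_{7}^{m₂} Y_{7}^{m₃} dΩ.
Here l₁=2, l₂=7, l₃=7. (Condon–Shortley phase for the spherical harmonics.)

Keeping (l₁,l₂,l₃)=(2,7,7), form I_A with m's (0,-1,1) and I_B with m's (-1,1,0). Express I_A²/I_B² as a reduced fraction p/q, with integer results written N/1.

2809/84

Shared (l₁,l₂,l₃)=(2,7,7): N and (l;000)² cancel in I_A²/I_B².
A: Δ = 2!·2!·12!/17! = 1/185640; Racah Σ t=0..2: t=0:+1/2073600 t=1:−1/604800 t=2:+1/3870720 = -53/58060800; ⇒ 3j(2 7 7; 0 -1 1)² = 2809/185640, sgn -1
B: Δ = 2!·2!·12!/17! = 1/185640; Racah Σ t=1..2: t=1:−1/1209600 t=2:+1/1036800 = 1/7257600; ⇒ 3j(2 7 7; -1 1 0)² = 1/2210, sgn -1
I_A²/I_B² = (2809/185640)/(1/2210) = 2809/84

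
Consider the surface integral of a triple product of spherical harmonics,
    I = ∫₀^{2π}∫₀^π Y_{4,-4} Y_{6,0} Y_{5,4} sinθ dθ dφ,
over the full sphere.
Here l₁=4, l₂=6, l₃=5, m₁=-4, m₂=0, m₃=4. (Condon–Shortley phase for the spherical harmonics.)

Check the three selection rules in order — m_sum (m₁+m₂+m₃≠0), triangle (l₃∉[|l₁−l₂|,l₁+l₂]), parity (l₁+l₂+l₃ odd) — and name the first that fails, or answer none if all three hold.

parity

azimuthal sum: -4 + 0 + 4 = 0  ✓
2 ≤ 5 ≤ 10 (triangle on l)  ✓
L = 4 + 6 + 5 = 15 (odd)  ✗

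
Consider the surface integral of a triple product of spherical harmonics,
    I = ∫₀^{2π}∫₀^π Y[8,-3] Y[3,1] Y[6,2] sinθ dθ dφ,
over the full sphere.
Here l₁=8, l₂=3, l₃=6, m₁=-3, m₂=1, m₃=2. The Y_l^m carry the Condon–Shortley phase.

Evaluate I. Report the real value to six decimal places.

l₁+l₂+l₃=17 is odd: 3j(l;000)=0 ⇒ I=0

0.000000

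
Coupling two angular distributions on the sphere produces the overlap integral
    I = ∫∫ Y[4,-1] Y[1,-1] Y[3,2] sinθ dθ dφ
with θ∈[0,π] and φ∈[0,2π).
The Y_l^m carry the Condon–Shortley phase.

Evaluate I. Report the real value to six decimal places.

m-sum 0 ✓  L=8 even ✓  3≤3≤5 ✓
Π(2lᵢ+1) = 9×3×7 = 189
triangle coeff Δ(4,1,3) = 1/252
Σ_t [1,1]: t=1:−1/36 = -1/36
(3j)²=4/63 [(4 1 3; 0 0 0)], sign=+1
Σ_t [0,0]: t=0:+1/240 = 1/240
(3j)²=1/84 [(4 1 3; -1 -1 2)], sign=-1
⇒ 4πI² = 1/7
I = (-1)√(1/7/(4π)) = -0.10662181

-0.106622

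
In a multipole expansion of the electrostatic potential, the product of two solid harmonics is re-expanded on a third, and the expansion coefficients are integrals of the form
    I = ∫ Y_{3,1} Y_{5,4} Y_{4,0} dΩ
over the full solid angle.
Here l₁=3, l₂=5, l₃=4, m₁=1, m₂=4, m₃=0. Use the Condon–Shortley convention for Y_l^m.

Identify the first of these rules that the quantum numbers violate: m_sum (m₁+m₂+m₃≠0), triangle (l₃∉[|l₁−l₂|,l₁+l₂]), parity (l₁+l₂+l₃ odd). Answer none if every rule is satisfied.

m_sum

m₁+m₂+m₃ = 1 + 4 + 0 = 5  ✗
triangle: |3−5|=2 ≤ l₃=4 ≤ 3+5=8
parity: l₁+l₂+l₃ = 12 is even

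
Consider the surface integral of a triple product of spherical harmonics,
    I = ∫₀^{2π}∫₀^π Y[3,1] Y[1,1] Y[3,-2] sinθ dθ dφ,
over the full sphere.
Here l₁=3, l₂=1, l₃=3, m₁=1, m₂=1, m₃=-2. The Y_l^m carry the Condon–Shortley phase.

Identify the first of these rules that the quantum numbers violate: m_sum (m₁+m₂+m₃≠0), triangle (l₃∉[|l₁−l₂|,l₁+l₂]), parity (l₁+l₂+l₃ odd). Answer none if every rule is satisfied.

parity

azimuthal sum: 1 + 1 − 2 = 0  ✓
2 ≤ 3 ≤ 4 (triangle on l)  ✓
L = 3 + 1 + 3 = 7 (odd)  ✗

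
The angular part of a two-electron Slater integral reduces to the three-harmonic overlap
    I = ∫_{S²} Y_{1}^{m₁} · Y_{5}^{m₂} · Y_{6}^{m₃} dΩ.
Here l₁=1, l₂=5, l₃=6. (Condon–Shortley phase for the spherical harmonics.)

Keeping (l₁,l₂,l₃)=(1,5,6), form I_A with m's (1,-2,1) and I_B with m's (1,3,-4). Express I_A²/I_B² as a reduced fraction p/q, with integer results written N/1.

2/9

Same 1,5,6: normalisation and zero-m 3j drop out of the ratio.
A: Δ: 0! 2! 10! / 13! → 1/858; sum: t=0:+1/60480 = 1/60480; 3j²(1 5 6; 1 -2 1) = Δ·Π!·Σ² = 5/429  (sign -1)
B: Δ: 0! 2! 10! / 13! → 1/858; sum: t=0:+1/161280 = 1/161280; 3j²(1 5 6; 1 3 -4) = Δ·Π!·Σ² = 15/286  (sign +1)
I_A²/I_B² = (5/429)/(15/286) = 2/9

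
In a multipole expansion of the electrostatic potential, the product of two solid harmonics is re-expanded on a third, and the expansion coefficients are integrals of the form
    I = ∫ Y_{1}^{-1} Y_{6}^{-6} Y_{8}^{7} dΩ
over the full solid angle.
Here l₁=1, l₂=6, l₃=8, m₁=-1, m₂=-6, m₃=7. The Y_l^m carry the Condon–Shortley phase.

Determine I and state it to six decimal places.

l₃=8 ∉ [5,7] — triangle fails ⇒ I = 0

0.000000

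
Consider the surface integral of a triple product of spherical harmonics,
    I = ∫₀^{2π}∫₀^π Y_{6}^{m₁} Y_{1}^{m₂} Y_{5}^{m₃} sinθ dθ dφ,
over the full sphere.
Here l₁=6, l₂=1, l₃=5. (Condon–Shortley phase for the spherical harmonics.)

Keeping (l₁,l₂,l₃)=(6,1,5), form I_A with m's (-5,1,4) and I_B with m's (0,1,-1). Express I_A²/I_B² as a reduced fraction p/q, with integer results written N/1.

Shared (l₁,l₂,l₃)=(6,1,5): N and (l;000)² cancel in I_A²/I_B².
A: Δ = 2!·10!·0!/13! = 1/858; Racah Σ t=2..2: t=2:+1/725760 = 1/725760; ⇒ 3j(6 1 5; -5 1 4)² = 5/78, sgn -1
B: Δ = 2!·10!·0!/13! = 1/858; Racah Σ t=2..2: t=2:+1/34560 = 1/34560; ⇒ 3j(6 1 5; 0 1 -1)² = 5/286, sgn +1
I_A²/I_B² = (5/78)/(5/286) = 11/3

11/3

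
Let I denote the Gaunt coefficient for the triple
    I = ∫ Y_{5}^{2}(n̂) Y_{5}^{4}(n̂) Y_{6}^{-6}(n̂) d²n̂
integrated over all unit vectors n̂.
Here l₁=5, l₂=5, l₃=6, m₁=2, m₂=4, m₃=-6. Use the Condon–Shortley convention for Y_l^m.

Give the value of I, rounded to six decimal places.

m-sum 0 ✓  L=16 even ✓  0≤6≤10 ✓
Π(2lᵢ+1) = 11×11×13 = 1573
triangle coeff Δ(5,5,6) = 1/28588560
Σ_t [0,4]: t=0:+1/345600 t=1:−1/13824 t=2:+1/5184 t=3:−1/13824 t=4:+1/345600 = 7/129600
(3j)²=80/7293 [(5 5 6; 0 0 0)], sign=+1
Σ_t [3,3]: t=3:−1/3110400 = -1/3110400
(3j)²=21/1105 [(5 5 6; 2 4 -6)], sign=-1
⇒ 4πI² = 1232/3757
I = (-1)√(1232/3757/(4π)) = -0.16153991

-0.161540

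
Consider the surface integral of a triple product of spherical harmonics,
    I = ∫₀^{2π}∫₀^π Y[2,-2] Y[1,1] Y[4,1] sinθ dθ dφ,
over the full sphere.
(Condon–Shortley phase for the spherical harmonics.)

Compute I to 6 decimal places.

0.000000

triangle: need 1≤l₃≤3, have 4; I=0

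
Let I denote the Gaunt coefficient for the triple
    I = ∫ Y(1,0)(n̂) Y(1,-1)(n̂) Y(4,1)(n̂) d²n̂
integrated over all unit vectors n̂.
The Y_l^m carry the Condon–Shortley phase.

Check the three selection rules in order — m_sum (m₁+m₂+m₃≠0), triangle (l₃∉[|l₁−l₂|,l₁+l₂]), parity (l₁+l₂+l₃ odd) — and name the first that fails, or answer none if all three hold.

triangle

m₁+m₂+m₃ = 0 − 1 + 1 = 0  ✓
triangle: |1−1|=0 ≤ l₃=4 ≤ 1+1=2  ✗
parity: l₁+l₂+l₃ = 6 is even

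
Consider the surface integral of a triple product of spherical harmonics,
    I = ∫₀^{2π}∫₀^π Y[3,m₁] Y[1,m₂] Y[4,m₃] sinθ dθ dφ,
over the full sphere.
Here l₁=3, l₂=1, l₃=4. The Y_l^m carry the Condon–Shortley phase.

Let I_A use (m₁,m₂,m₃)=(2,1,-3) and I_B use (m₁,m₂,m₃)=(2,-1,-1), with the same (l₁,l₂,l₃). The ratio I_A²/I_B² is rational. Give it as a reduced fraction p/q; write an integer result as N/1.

7/1

Same 3,1,4: normalisation and zero-m 3j drop out of the ratio.
A: Δ: 0! 6! 2! / 9! → 1/252; sum: t=0:+1/240 = 1/240; 3j²(3 1 4; 2 1 -3) = Δ·Π!·Σ² = 1/12  (sign -1)
B: Δ: 0! 6! 2! / 9! → 1/252; sum: t=0:+1/240 = 1/240; 3j²(3 1 4; 2 -1 -1) = Δ·Π!·Σ² = 1/84  (sign -1)
I_A²/I_B² = (1/12)/(1/84) = 7/1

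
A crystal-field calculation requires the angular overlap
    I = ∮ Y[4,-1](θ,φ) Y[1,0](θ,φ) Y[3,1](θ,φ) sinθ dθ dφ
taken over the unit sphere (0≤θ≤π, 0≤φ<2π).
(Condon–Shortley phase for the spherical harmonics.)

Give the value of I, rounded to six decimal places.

m-sum 0 ✓  L=8 even ✓  3≤3≤5 ✓
Π(2lᵢ+1) = 9×3×7 = 189
triangle coeff Δ(4,1,3) = 1/252
Σ_t [1,1]: t=1:−1/36 = -1/36
(3j)²=4/63 [(4 1 3; 0 0 0)], sign=+1
Σ_t [1,1]: t=1:−1/48 = -1/48
(3j)²=5/84 [(4 1 3; -1 0 1)], sign=-1
⇒ 4πI² = 5/7
I = (-1)√(5/7/(4π)) = -0.23841361

-0.238414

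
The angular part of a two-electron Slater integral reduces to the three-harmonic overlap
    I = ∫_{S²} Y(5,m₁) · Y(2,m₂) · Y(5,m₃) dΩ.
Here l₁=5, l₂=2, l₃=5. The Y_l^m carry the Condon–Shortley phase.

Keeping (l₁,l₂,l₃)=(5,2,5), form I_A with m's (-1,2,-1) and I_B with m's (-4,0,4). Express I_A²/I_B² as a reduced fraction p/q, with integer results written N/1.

25/6

Same 5,2,5: normalisation and zero-m 3j drop out of the ratio.
A: Δ: 2! 8! 2! / 13! → 1/38610; sum: t=2:+1/2304 = 1/2304; 3j²(5 2 5; -1 2 -1) = Δ·Π!·Σ² = 5/143  (sign +1)
B: Δ: 2! 8! 2! / 13! → 1/38610; sum: t=1:−1/40320 t=2:+1/20160 = 1/40320; 3j²(5 2 5; -4 0 4) = Δ·Π!·Σ² = 6/715  (sign -1)
I_A²/I_B² = (5/143)/(6/715) = 25/6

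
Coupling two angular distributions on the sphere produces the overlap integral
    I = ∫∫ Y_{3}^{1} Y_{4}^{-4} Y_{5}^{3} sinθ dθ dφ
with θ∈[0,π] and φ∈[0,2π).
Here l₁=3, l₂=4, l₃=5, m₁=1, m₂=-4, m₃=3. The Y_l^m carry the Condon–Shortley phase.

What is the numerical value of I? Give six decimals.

Rules hold: Σm=0, L=12 even, 1≤5≤7.
N = 7·9·11 = 693
Δ = 2!·4!·6!/13! = 1/180180
Racah Σ t=0..2: t=0:+1/576 t=1:−1/144 t=2:+1/576 = -1/288
⇒ 3j(3 4 5; 0 0 0)² = 20/1001, sgn +1
Racah Σ t=0..0: t=0:+1/5760 = 1/5760
⇒ 3j(3 4 5; 1 -4 3)² = 56/2145, sgn +1
4πI² = N·(3j₀)²·(3jₘ)² = 672/1859
I = +1·√(0.361485/4π) = 0.16960553

0.169606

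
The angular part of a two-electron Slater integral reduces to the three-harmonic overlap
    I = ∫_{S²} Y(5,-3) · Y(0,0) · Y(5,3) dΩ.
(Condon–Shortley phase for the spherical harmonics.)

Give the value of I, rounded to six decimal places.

Rules hold: Σm=0, L=10 even, 5≤5≤5.
N = 11·1·11 = 121
Δ = 0!·10!·0!/11! = 1/11
Racah Σ t=0..0: t=0:+1/14400 = 1/14400
⇒ 3j(5 0 5; 0 0 0)² = 1/11, sgn -1
Racah Σ t=0..0: t=0:+1/80640 = 1/80640
⇒ 3j(5 0 5; -3 0 3)² = 1/11, sgn +1
4πI² = N·(3j₀)²·(3jₘ)² = 1/1
I = -1·√(1/4π) = -0.28209479

-0.282095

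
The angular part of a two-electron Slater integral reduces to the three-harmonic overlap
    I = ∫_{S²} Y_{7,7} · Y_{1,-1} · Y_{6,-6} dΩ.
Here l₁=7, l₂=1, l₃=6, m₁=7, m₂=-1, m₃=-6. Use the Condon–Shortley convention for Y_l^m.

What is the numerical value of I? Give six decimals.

-0.333779

m-sum 0 ✓  L=14 even ✓  6≤6≤8 ✓
Π(2lᵢ+1) = 15×3×13 = 585
triangle coeff Δ(7,1,6) = 1/1365
Σ_t [1,1]: t=1:−1/518400 = -1/518400
(3j)²=7/195 [(7 1 6; 0 0 0)], sign=-1
Σ_t [0,0]: t=0:+1/958003200 = 1/958003200
(3j)²=1/15 [(7 1 6; 7 -1 -6)], sign=+1
⇒ 4πI² = 7/5
I = (-1)√(7/5/(4π)) = -0.33377906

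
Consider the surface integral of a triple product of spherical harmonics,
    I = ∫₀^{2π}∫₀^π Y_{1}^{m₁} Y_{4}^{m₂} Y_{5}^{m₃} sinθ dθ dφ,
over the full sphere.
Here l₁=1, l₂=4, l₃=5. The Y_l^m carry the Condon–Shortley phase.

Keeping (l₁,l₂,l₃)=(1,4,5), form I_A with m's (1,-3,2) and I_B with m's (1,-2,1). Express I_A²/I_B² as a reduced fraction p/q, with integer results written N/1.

l's match ⇒ only the (l;m) 3-j factors differ between A and B.
A: triangle coeff Δ(1,4,5) = 1/495; Σ_t [0,0]: t=0:+1/10080 = 1/10080; (3j)²=1/165 [(1 4 5; 1 -3 2)], sign=-1
B: triangle coeff Δ(1,4,5) = 1/495; Σ_t [0,0]: t=0:+1/2880 = 1/2880; (3j)²=2/165 [(1 4 5; 1 -2 1)], sign=+1
I_A²/I_B² = (1/165)/(2/165) = 1/2

1/2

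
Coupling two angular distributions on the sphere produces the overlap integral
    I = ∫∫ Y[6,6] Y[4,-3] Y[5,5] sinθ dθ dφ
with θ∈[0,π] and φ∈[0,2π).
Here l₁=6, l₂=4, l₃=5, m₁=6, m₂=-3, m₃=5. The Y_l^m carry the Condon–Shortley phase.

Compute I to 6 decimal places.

m-sum = 6 − 3 + 5 = 8 ≠ 0 ⇒ I = 0

0.000000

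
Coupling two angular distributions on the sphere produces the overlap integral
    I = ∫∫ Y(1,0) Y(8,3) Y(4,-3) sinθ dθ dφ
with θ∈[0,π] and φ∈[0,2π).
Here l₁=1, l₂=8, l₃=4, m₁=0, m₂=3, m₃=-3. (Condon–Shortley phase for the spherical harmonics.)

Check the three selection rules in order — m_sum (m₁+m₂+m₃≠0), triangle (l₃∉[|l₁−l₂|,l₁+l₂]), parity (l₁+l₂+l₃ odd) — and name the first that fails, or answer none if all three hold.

m₁+m₂+m₃ = 0 + 3 − 3 = 0  ✓
triangle: |1−8|=7 ≤ l₃=4 ≤ 1+8=9  ✗
parity: l₁+l₂+l₃ = 13 is odd

triangle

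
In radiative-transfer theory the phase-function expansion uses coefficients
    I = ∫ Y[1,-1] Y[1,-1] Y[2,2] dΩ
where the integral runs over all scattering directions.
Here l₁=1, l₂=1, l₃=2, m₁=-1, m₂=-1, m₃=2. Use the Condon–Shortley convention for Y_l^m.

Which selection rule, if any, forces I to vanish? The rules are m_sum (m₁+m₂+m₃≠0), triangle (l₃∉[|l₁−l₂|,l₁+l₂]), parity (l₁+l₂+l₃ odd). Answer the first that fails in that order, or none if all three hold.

m₁+m₂+m₃ = -1 − 1 + 2 = 0  ✓
triangle: |1−1|=0 ≤ l₃=2 ≤ 1+1=2  ✓
parity: l₁+l₂+l₃ = 4 is even  ✓

none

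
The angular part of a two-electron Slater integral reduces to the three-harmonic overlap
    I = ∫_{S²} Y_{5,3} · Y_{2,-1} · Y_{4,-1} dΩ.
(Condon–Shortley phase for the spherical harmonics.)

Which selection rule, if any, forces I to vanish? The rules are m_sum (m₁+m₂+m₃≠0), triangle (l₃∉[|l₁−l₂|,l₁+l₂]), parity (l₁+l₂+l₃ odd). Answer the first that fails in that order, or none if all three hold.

m₁+m₂+m₃ = 3 − 1 − 1 = 1  ✗
triangle: |5−2|=3 ≤ l₃=4 ≤ 5+2=7
parity: l₁+l₂+l₃ = 11 is odd

m_sum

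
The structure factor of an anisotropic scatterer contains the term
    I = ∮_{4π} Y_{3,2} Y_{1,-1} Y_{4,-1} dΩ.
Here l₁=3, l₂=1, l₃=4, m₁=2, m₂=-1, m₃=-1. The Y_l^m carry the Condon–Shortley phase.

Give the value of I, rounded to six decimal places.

-0.106622

Rules hold: Σm=0, L=8 even, 2≤4≤4.
N = 7·3·9 = 189
Δ = 0!·6!·2!/9! = 1/252
Racah Σ t=0..0: t=0:+1/36 = 1/36
⇒ 3j(3 1 4; 0 0 0)² = 4/63, sgn +1
Racah Σ t=0..0: t=0:+1/240 = 1/240
⇒ 3j(3 1 4; 2 -1 -1)² = 1/84, sgn -1
4πI² = N·(3j₀)²·(3jₘ)² = 1/7
I = -1·√(0.142857/4π) = -0.10662181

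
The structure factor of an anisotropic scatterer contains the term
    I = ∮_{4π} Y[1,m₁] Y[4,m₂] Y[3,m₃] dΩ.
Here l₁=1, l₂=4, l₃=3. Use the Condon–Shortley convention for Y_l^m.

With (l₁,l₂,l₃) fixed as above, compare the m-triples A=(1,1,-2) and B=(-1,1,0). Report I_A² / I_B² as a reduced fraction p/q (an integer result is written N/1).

l's match ⇒ only the (l;m) 3-j factors differ between A and B.
A: triangle coeff Δ(1,4,3) = 1/252; Σ_t [0,0]: t=0:+1/240 = 1/240; (3j)²=1/84 [(1 4 3; 1 1 -2)], sign=-1
B: triangle coeff Δ(1,4,3) = 1/252; Σ_t [2,2]: t=2:+1/72 = 1/72; (3j)²=5/126 [(1 4 3; -1 1 0)], sign=-1
I_A²/I_B² = (1/84)/(5/126) = 3/10

3/10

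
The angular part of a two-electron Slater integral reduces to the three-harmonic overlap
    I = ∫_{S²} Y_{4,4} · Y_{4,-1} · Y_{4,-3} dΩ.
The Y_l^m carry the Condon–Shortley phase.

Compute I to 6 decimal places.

m-sum 0 ✓  L=12 even ✓  0≤4≤8 ✓
Π(2lᵢ+1) = 9×9×9 = 729
triangle coeff Δ(4,4,4) = 1/450450
Σ_t [0,4]: t=0:+1/13824 t=1:−1/216 t=2:+1/64 t=3:−1/216 t=4:+1/13824 = 5/768
(3j)²=18/1001 [(4 4 4; 0 0 0)], sign=+1
Σ_t [0,0]: t=0:+1/3456 = 1/3456
(3j)²=35/1287 [(4 4 4; 4 -1 -3)], sign=-1
⇒ 4πI² = 7290/20449
I = (-1)√(7290/20449/(4π)) = -0.16843130

-0.168431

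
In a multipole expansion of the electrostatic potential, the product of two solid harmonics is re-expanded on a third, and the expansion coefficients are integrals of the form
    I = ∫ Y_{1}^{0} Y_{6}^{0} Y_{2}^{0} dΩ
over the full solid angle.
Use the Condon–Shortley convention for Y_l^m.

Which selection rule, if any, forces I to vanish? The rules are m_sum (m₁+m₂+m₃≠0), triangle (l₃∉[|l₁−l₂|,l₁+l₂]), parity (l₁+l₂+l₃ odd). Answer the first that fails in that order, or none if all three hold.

triangle

m₁+m₂+m₃ = 0 + 0 + 0 = 0  ✓
triangle: |1−6|=5 ≤ l₃=2 ≤ 1+6=7  ✗
parity: l₁+l₂+l₃ = 9 is odd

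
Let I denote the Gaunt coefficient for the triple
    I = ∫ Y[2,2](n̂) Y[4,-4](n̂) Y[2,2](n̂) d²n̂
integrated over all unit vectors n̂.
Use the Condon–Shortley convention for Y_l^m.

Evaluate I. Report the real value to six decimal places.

0.337168

m-sum 0 ✓  L=8 even ✓  2≤2≤6 ✓
Π(2lᵢ+1) = 5×9×5 = 225
triangle coeff Δ(2,4,2) = 1/630
Σ_t [2,2]: t=2:+1/16 = 1/16
(3j)²=2/35 [(2 4 2; 0 0 0)], sign=+1
Σ_t [0,0]: t=0:+1/576 = 1/576
(3j)²=1/9 [(2 4 2; 2 -4 2)], sign=+1
⇒ 4πI² = 10/7
I = (+1)√(10/7/(4π)) = 0.33716777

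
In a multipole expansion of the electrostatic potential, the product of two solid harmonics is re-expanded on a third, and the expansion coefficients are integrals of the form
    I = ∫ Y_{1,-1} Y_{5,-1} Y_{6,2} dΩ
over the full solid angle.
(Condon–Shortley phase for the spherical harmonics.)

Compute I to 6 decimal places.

Checks pass: Σm=0; 12 even; l₃=6∈[4,6].
(2·1+1)(2·5+1)(2·6+1) = 429
Δ: 0! 2! 10! / 13! → 1/858
sum: t=0:+1/14400 = 1/14400
3j²(1 5 6; 0 0 0) = Δ·Π!·Σ² = 6/143  (sign +1)
sum: t=0:+1/34560 = 1/34560
3j²(1 5 6; -1 -1 2) = Δ·Π!·Σ² = 14/429  (sign +1)
combine: 4πI² = 429·6/143·14/429 = 84/143
take √, sign +1: I = 0.21620548

0.216205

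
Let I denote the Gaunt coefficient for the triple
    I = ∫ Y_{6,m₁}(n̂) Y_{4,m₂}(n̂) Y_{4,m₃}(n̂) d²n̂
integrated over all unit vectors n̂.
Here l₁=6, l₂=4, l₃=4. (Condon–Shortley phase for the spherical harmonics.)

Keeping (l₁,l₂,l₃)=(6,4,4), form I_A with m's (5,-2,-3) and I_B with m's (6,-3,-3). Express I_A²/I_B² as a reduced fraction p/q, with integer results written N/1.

l's match ⇒ only the (l;m) 3-j factors differ between A and B.
A: triangle coeff Δ(6,4,4) = 1/1261260; Σ_t [0,1]: t=0:+1/172800 t=1:−1/86400 = -1/172800; (3j)²=1/130 [(6 4 4; 5 -2 -3)], sign=+1
B: triangle coeff Δ(6,4,4) = 1/1261260; Σ_t [0,0]: t=0:+1/518400 = 1/518400; (3j)²=7/195 [(6 4 4; 6 -3 -3)], sign=-1
I_A²/I_B² = (1/130)/(7/195) = 3/14

3/14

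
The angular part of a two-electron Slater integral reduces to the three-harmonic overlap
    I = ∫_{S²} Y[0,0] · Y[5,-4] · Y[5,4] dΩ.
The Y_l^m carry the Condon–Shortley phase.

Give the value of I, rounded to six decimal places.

0.282095

Rules hold: Σm=0, L=10 even, 5≤5≤5.
N = 1·11·11 = 121
Δ = 0!·0!·10!/11! = 1/11
Racah Σ t=0..0: t=0:+1/14400 = 1/14400
⇒ 3j(0 5 5; 0 0 0)² = 1/11, sgn -1
Racah Σ t=0..0: t=0:+1/362880 = 1/362880
⇒ 3j(0 5 5; 0 -4 4)² = 1/11, sgn -1
4πI² = N·(3j₀)²·(3jₘ)² = 1/1
I = +1·√(1/4π) = 0.28209479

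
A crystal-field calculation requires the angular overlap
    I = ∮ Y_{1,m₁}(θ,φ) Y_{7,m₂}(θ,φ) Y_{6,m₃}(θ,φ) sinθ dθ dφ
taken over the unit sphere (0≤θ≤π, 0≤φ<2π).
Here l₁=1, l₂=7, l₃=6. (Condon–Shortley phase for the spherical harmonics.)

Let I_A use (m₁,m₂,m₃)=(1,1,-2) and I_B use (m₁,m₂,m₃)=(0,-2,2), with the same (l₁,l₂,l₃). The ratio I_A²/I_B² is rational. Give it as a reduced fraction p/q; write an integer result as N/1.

Same 1,7,6: normalisation and zero-m 3j drop out of the ratio.
A: Δ: 2! 0! 12! / 15! → 1/1365; sum: t=0:+1/1935360 = 1/1935360; 3j²(1 7 6; 1 1 -2) = Δ·Π!·Σ² = 1/91  (sign +1)
B: Δ: 2! 0! 12! / 15! → 1/1365; sum: t=1:−1/967680 = -1/967680; 3j²(1 7 6; 0 -2 2) = Δ·Π!·Σ² = 3/91  (sign -1)
I_A²/I_B² = (1/91)/(3/91) = 1/3

1/3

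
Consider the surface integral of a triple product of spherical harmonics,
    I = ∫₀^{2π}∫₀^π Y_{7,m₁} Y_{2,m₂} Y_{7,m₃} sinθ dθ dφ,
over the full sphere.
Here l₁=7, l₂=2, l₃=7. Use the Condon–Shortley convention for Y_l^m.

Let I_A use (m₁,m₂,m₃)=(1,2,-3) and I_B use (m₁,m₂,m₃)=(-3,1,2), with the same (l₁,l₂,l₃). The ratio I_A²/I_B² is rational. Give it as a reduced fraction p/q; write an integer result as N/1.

Shared (l₁,l₂,l₃)=(7,2,7): N and (l;000)² cancel in I_A²/I_B².
A: Δ = 2!·12!·2!/17! = 1/185640; Racah Σ t=2..2: t=2:+1/3870720 = 1/3870720; ⇒ 3j(7 2 7; 1 2 -3)² = 135/6188, sgn +1
B: Δ = 2!·12!·2!/17! = 1/185640; Racah Σ t=1..2: t=1:−1/4354560 t=2:+1/1935360 = 1/3483648; ⇒ 3j(7 2 7; -3 1 2)² = 125/12376, sgn -1
I_A²/I_B² = (135/6188)/(125/12376) = 54/25

54/25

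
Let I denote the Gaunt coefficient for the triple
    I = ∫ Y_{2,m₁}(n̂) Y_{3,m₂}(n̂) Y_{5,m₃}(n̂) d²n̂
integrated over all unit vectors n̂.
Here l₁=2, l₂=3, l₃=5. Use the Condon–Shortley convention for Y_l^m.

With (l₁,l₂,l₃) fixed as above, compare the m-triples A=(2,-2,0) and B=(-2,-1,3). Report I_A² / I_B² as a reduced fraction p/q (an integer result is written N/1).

1/14

l's match ⇒ only the (l;m) 3-j factors differ between A and B.
A: triangle coeff Δ(2,3,5) = 1/2310; Σ_t [0,0]: t=0:+1/2880 = 1/2880; (3j)²=1/462 [(2 3 5; 2 -2 0)], sign=-1
B: triangle coeff Δ(2,3,5) = 1/2310; Σ_t [0,0]: t=0:+1/1152 = 1/1152; (3j)²=1/33 [(2 3 5; -2 -1 3)], sign=+1
I_A²/I_B² = (1/462)/(1/33) = 1/14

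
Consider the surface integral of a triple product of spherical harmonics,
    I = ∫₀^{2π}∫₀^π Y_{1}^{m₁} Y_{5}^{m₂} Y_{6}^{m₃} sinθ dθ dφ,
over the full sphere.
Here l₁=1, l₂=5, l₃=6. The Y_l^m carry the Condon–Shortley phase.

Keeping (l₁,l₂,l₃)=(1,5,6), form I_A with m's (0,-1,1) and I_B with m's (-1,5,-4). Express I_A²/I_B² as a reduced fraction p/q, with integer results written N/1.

35/1

Shared (l₁,l₂,l₃)=(1,5,6): N and (l;000)² cancel in I_A²/I_B².
A: Δ = 0!·2!·10!/13! = 1/858; Racah Σ t=0..0: t=0:+1/17280 = 1/17280; ⇒ 3j(1 5 6; 0 -1 1)² = 35/858, sgn -1
B: Δ = 0!·2!·10!/13! = 1/858; Racah Σ t=0..0: t=0:+1/7257600 = 1/7257600; ⇒ 3j(1 5 6; -1 5 -4)² = 1/858, sgn +1
I_A²/I_B² = (35/858)/(1/858) = 35/1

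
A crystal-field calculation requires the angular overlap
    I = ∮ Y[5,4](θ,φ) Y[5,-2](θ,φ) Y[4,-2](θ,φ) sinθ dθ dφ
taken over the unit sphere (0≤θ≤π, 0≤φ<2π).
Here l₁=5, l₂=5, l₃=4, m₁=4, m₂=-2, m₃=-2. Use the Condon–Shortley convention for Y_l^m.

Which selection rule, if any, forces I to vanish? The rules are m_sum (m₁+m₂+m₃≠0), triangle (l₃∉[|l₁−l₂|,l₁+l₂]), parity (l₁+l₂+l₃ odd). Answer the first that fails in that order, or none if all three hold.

none

azimuthal sum: 4 − 2 − 2 = 0  ✓
0 ≤ 4 ≤ 10 (triangle on l)  ✓
L = 5 + 5 + 4 = 14 (even)  ✓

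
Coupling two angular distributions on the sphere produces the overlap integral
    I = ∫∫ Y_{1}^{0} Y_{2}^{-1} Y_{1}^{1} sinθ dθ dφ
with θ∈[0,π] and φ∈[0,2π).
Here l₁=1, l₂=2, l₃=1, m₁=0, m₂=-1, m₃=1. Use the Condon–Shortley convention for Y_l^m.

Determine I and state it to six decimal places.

-0.218510

Checks pass: Σm=0; 4 even; l₃=1∈[1,3].
(2·1+1)(2·2+1)(2·1+1) = 45
Δ: 2! 0! 2! / 5! → 1/30
sum: t=1:−1/1 = -1/1
3j²(1 2 1; 0 0 0) = Δ·Π!·Σ² = 2/15  (sign +1)
sum: t=1:−1/2 = -1/2
3j²(1 2 1; 0 -1 1) = Δ·Π!·Σ² = 1/10  (sign -1)
combine: 4πI² = 45·2/15·1/10 = 3/5
take √, sign -1: I = -0.21850969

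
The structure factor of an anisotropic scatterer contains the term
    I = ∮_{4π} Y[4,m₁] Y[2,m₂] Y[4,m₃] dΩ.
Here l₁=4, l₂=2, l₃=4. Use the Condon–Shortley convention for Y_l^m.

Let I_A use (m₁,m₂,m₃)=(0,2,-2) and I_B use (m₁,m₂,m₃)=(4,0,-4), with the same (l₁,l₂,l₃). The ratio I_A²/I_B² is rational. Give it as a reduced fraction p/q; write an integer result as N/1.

l's match ⇒ only the (l;m) 3-j factors differ between A and B.
A: triangle coeff Δ(4,2,4) = 1/13860; Σ_t [2,2]: t=2:+1/192 = 1/192; (3j)²=3/77 [(4 2 4; 0 2 -2)], sign=+1
B: triangle coeff Δ(4,2,4) = 1/13860; Σ_t [0,0]: t=0:+1/2880 = 1/2880; (3j)²=28/495 [(4 2 4; 4 0 -4)], sign=+1
I_A²/I_B² = (3/77)/(28/495) = 135/196

135/196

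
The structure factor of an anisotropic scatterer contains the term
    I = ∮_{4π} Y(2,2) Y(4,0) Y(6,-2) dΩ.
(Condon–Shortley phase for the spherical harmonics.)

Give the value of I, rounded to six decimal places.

0.133065

m-sum 0 ✓  L=12 even ✓  2≤6≤6 ✓
Π(2lᵢ+1) = 5×9×13 = 585
triangle coeff Δ(2,4,6) = 1/6435
Σ_t [0,0]: t=0:+1/2304 = 1/2304
(3j)²=5/143 [(2 4 6; 0 0 0)], sign=+1
Σ_t [0,0]: t=0:+1/13824 = 1/13824
(3j)²=14/1287 [(2 4 6; 2 0 -2)], sign=+1
⇒ 4πI² = 350/1573
I = (+1)√(350/1573/(4π)) = 0.13306527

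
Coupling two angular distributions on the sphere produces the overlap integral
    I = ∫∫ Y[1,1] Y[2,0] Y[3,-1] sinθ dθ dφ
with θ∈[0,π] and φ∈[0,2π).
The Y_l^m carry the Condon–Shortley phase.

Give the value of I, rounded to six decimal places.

Checks pass: Σm=0; 6 even; l₃=3∈[1,3].
(2·1+1)(2·2+1)(2·3+1) = 105
Δ: 0! 2! 4! / 7! → 1/105
sum: t=0:+1/4 = 1/4
3j²(1 2 3; 0 0 0) = Δ·Π!·Σ² = 3/35  (sign -1)
sum: t=0:+1/8 = 1/8
3j²(1 2 3; 1 0 -1) = Δ·Π!·Σ² = 2/35  (sign +1)
combine: 4πI² = 105·3/35·2/35 = 18/35
take √, sign -1: I = -0.20230066

-0.202301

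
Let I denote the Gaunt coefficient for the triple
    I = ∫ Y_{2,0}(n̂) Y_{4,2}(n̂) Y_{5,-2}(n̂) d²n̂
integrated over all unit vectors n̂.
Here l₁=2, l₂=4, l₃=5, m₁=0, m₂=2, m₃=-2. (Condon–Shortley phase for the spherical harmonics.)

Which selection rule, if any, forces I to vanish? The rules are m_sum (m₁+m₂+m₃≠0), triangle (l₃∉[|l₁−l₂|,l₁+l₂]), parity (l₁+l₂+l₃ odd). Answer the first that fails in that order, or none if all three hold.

parity

Σmᵢ = 0  ✓
l₃∈[|l₁−l₂|,l₁+l₂]=[2,6], have l₃=5  ✓
Σlᵢ = 11 ⇒ odd  ✗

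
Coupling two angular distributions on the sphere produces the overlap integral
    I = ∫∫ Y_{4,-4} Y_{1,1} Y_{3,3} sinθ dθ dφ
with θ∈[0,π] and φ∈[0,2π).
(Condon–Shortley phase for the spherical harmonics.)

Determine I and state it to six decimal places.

m-sum 0 ✓  L=8 even ✓  3≤3≤5 ✓
Π(2lᵢ+1) = 9×3×7 = 189
triangle coeff Δ(4,1,3) = 1/252
Σ_t [1,1]: t=1:−1/36 = -1/36
(3j)²=4/63 [(4 1 3; 0 0 0)], sign=+1
Σ_t [2,2]: t=2:+1/1440 = 1/1440
(3j)²=1/9 [(4 1 3; -4 1 3)], sign=+1
⇒ 4πI² = 4/3
I = (+1)√(4/3/(4π)) = 0.32573501

0.325735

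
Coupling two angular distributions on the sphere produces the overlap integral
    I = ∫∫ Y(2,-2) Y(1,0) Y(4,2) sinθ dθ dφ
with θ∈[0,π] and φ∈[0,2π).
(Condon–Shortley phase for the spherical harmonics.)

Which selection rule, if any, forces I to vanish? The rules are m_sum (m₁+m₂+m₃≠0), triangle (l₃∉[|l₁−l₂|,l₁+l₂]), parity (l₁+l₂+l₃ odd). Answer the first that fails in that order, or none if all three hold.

Σmᵢ = 0  ✓
l₃∈[|l₁−l₂|,l₁+l₂]=[1,3], have l₃=4  ✗
Σlᵢ = 7 ⇒ odd

triangle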